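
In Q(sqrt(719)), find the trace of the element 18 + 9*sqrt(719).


Tr(a + b*sqrt(d)) = (a + b*sqrt(d)) + (a - b*sqrt(d)) = 2a
= 2 * (18)
= 36

36


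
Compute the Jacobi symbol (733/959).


Compute (733/959) via quadratic reciprocity:
  reciprocity: (733/959) -> +(959/733)
  reduce: (226/733)
  pull out 2: (2/733) = -1  (since 733 mod 8 = 5)
  reciprocity: (113/733) -> +(733/113)
  reduce: (55/113)
  reciprocity: (55/113) -> +(113/55)
  reduce: (3/55)
  reciprocity: (3/55) -> -(55/3)
  reduce: (1/3)
  (1/3) = 1
Product of signs = 1

1


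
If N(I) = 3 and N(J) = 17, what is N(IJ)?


N(IJ) = N(I) * N(J)
= 3 * 17
= 51

51


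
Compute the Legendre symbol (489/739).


p = 739 is prime, so compute (489/739) with the reciprocity algorithm (Jacobi-symbol steps: pull out 2s via (2/n), flip via reciprocity, reduce):
  reciprocity: (489/739) -> +(739/489)
  reduce: (250/489)
  pull out 2: (2/489) = +1  (since 489 mod 8 = 1)
  reciprocity: (125/489) -> +(489/125)
  reduce: (114/125)
  pull out 2: (2/125) = -1  (since 125 mod 8 = 5)
  reciprocity: (57/125) -> +(125/57)
  reduce: (11/57)
  reciprocity: (11/57) -> +(57/11)
  reduce: (2/11)
  pull out 2: (2/11) = -1  (since 11 mod 8 = 3)
  (1/11) = 1
Product of signs = 1
(489/739) = 1

1


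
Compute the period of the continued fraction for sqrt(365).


Run the CF algorithm for sqrt(365).
a_0 = floor(sqrt(365)) = 19; set m_0=0, q_0=1.
Recurrence: m' = q*a - m,  q' = (d - m'^2)/q,  a' = floor((a_0 + m')/q').
  step 1: m=19, q=4, a=9
  step 2: m=17, q=19, a=1
  step 3: m=2, q=19, a=1
  step 4: m=17, q=4, a=9
  step 5: m=19, q=1, a=38
a_5 = 2*a_0 = 38, so the period closes here.
sqrt(365) = [19; 9, 1, 1, 9, 38]
Period length = 5

5


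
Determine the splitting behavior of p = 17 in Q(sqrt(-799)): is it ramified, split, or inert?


K = Q(sqrt(-799)). Since d mod 4 = 1, disc(K) = -799.
Check p | disc: -799 mod 17 = 0.
p divides disc, so p ramifies: (p) = P^2 with e=2, f=1, g=1.
Therefore p is ramified.

ramified


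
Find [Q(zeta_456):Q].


The degree equals Euler's totient phi(456).
456 = 2^3 * 3 * 19
phi(456) = 144

144


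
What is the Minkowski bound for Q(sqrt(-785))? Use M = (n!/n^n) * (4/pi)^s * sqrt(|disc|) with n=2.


d = -785, d mod 4 = 3, so disc(K) = 4d = -3140; |disc(K)| = 3140
Imaginary quadratic field, so n = 2, s = r2 = 1, r1 = 0
M = (n!/n^n) * (4/pi)^s * sqrt(|disc(K)|) = (2!/2^2) * (4/pi)^1 * sqrt(3140)
= 0.5 * 1.273240 * 56.035703
= 35.6734

35.6734


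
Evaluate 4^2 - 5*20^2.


x^2 - d*y^2
= 4^2 - 5*20^2
= 16 - 2000
= -1984

-1984


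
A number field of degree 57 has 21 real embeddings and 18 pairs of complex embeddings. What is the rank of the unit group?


By Dirichlet's unit theorem:
rank = r1 + r2 - 1
= 21 + 18 - 1
= 38

38


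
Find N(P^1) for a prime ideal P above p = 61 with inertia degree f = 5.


N(P^a) = p^(a*f)
= 61^(1*5)
= 61^5
= 844596301

844596301


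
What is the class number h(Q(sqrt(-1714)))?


K = Q(sqrt(-1714)). d mod 4 = 2, so D = disc(K) = 4d = -6856
h(K) equals the number of primitive reduced positive-definite forms (a, b, c) = a*x^2 + b*x*y + c*y^2 with b^2 - 4ac = D,
where reduced means |b| <= a <= c, with b >= 0 whenever |b| = a or a = c, and primitive means gcd(a, b, c) = 1.
Reduced forces 3a^2 <= |D| = 6856, so 1 <= a <= 47; b must have the parity of D, and c = (b^2 - D)/(4a) must be an integer >= a.
Enumerate a = 1..47, b in [-a, a]:
  a=1: (1, 0, 1714)  [1]
  a=2: (2, 0, 857)  [1]
  a=3..4: none
  a=5: (5, -2, 343), (5, 2, 343)  [2]
  a=6: none
  a=7: (7, -2, 245), (7, 2, 245)  [2]
  a=8..9: none
  a=10: (10, -8, 173), (10, 8, 173)  [2]
  a=11..13: none
  a=14: (14, -12, 125), (14, 12, 125)  [2]
  a=15..24: none
  a=25: (25, -12, 70), (25, 12, 70)  [2]
  a=26..34: none
  a=35: (35, -12, 50), (35, -2, 49), (35, 2, 49), (35, 12, 50)  [4]
  a=36: none
  a=37: (37, -10, 47), (37, 10, 47)  [2]
  a=38..40: none
  a=41: (41, -14, 43), (41, 14, 43)  [2]
  a=42..47: none
Total reduced forms: 1 + 1 + 2 + 2 + 2 + 2 + 2 + 4 + 2 + 2 = 20
h = 20

20


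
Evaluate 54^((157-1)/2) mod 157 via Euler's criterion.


p = 157 is prime and the exponent is (p-1)/2 = 78, so by Euler's criterion 54^78 = (54/157) = +1 or -1 mod 157.
Compute by square-and-multiply:
  78 = 64 + 8 + 4 + 2 (binary 1001110)
  Repeated squaring mod 157: 54^1 = 54, 54^2 = 90, 54^4 = 93, 54^8 = 14, 54^16 = 39, 54^32 = 108, 54^64 = 46
  54^78 = 54^64 * 54^8 * 54^4 * 54^2 = 46 * 14 * 93 * 90 mod 157
    46 * 14 = 644 = 16 mod 157
    16 * 93 = 1488 = 75 mod 157
    75 * 90 = 6750 = 156 mod 157
  54^78 = 156 mod 157
Result 156 = p - 1 = -1 mod 157: 54 is a quadratic non-residue mod 157. As a residue in [0, p-1] the value is 156.
54^78 mod 157 = 156

156


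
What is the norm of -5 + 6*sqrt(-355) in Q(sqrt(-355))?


N(a + b*sqrt(d)) = a^2 - d*b^2
= (-5)^2 - (-355)*(6)^2
= 25 + 12780
= 12805

12805


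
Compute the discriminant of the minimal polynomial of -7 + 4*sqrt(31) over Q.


The element -7 + 4*sqrt(31) has minimal polynomial:
x^2 + 14*x - 447
Discriminant = (14)^2 - 4*(-447)
= 196 + 1788
= 1984

1984


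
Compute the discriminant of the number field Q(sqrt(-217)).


For K = Q(sqrt(d)) with d squarefree: disc(K) = d if d = 1 mod 4, and disc(K) = 4d if d = 2 or 3 mod 4.
Here d = -217, and d mod 4 = 3.
d = 3 mod 4, not 1 (O_K = Z[sqrt(d)]), so disc(K) = 4d = 4 * (-217) = -868

-868


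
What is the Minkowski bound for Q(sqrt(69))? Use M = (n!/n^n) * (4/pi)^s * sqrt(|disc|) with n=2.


d = 69, d mod 4 = 1, so disc(K) = d = 69; |disc(K)| = 69
Real quadratic field, so n = 2, s = r2 = 0, r1 = 2
M = (n!/n^n) * (4/pi)^s * sqrt(|disc(K)|) = (2!/2^2) * (4/pi)^0 * sqrt(69)
= 0.5 * 1.000000 * 8.306624
= 4.1533

4.1533


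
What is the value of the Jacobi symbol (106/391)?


Compute (106/391) via quadratic reciprocity:
  pull out 2: (2/391) = +1  (since 391 mod 8 = 7)
  reciprocity: (53/391) -> +(391/53)
  reduce: (20/53)
  pull out 2: (2/53) = -1  (since 53 mod 8 = 5)
  pull out 2: (2/53) = -1  (since 53 mod 8 = 5)
  reciprocity: (5/53) -> +(53/5)
  reduce: (3/5)
  reciprocity: (3/5) -> +(5/3)
  reduce: (2/3)
  pull out 2: (2/3) = -1  (since 3 mod 8 = 3)
  (1/3) = 1
Product of signs = -1

-1


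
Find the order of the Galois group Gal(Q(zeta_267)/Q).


|Gal(Q(zeta_267)/Q)| = phi(267)
= 176

176


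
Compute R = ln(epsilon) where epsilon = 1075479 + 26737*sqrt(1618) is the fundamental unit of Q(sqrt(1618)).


epsilon = 1075479 + 26737*sqrt(1618)
= 2.1510e+06
R = ln(2.1510e+06)
= 14.5814

14.5814


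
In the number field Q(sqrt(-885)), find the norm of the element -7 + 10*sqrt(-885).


N(a + b*sqrt(d)) = a^2 - d*b^2
= (-7)^2 - (-885)*(10)^2
= 49 + 88500
= 88549

88549


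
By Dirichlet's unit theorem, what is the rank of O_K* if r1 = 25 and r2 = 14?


By Dirichlet's unit theorem:
rank = r1 + r2 - 1
= 25 + 14 - 1
= 38

38


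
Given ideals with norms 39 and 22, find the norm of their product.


N(IJ) = N(I) * N(J)
= 39 * 22
= 858

858


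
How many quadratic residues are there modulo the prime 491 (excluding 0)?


For prime p, the number of non-zero quadratic residues is (p-1)/2.
= (491-1)/2
= 245

245


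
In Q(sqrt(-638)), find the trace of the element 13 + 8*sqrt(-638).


Tr(a + b*sqrt(d)) = (a + b*sqrt(d)) + (a - b*sqrt(d)) = 2a
= 2 * (13)
= 26

26


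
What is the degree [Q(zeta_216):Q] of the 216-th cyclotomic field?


The degree equals Euler's totient phi(216).
216 = 2^3 * 3^3
phi(216) = 72

72


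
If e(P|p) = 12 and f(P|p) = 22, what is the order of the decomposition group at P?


|D_P| = e * f
= 12 * 22
= 264

264


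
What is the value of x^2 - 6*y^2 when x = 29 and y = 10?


x^2 - d*y^2
= 29^2 - 6*10^2
= 841 - 600
= 241

241


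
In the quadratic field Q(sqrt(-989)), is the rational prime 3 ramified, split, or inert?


K = Q(sqrt(-989)). Since d mod 4 = 3, disc(K) = -3956.
Check p | disc: -3956 mod 3 = 1.
p does not divide disc. Compute Legendre symbol (d/p):
1^((3-1)/2) mod 3 = 1
(d/p) = 1, so p splits: (p) = P*P' with e=1, f=1, g=2.
Therefore p is split.

split


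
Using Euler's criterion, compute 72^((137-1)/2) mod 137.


p = 137 is prime and the exponent is (p-1)/2 = 68, so by Euler's criterion 72^68 = (72/137) = +1 or -1 mod 137.
Compute by square-and-multiply:
  68 = 64 + 4 (binary 1000100)
  Repeated squaring mod 137: 72^1 = 72, 72^2 = 115, 72^4 = 73, 72^8 = 123, 72^16 = 59, 72^32 = 56, 72^64 = 122
  72^68 = 72^64 * 72^4 = 122 * 73 mod 137
    122 * 73 = 8906 = 1 mod 137
  72^68 = 1 mod 137
Result 1: 72 is a quadratic residue mod 137.
72^68 mod 137 = 1

1


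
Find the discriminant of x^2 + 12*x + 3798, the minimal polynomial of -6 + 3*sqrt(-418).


The element -6 + 3*sqrt(-418) has minimal polynomial:
x^2 + 12*x + 3798
Discriminant = (12)^2 - 4*(3798)
= 144 - 15192
= -15048

-15048


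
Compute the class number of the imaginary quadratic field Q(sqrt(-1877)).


K = Q(sqrt(-1877)). d mod 4 = 3, so D = disc(K) = 4d = -7508
h(K) equals the number of primitive reduced positive-definite forms (a, b, c) = a*x^2 + b*x*y + c*y^2 with b^2 - 4ac = D,
where reduced means |b| <= a <= c, with b >= 0 whenever |b| = a or a = c, and primitive means gcd(a, b, c) = 1.
Reduced forces 3a^2 <= |D| = 7508, so 1 <= a <= 50; b must have the parity of D, and c = (b^2 - D)/(4a) must be an integer >= a.
Enumerate a = 1..50, b in [-a, a]:
  a=1: (1, 0, 1877)  [1]
  a=2: (2, 2, 939)  [1]
  a=3: (3, -2, 626), (3, 2, 626)  [2]
  a=4..5: none
  a=6: (6, -2, 313), (6, 2, 313)  [2]
  a=7..8: none
  a=9: (9, -4, 209), (9, 4, 209)  [2]
  a=10: none
  a=11: (11, -4, 171), (11, 4, 171)  [2]
  a=12..17: none
  a=18: (18, -14, 107), (18, 14, 107)  [2]
  a=19: (19, -4, 99), (19, 4, 99)  [2]
  a=20..21: none
  a=22: (22, -18, 89), (22, 18, 89)  [2]
  a=23: (23, -6, 82), (23, 6, 82)  [2]
  a=24..26: none
  a=27: (27, -22, 74), (27, 22, 74)  [2]
  a=28..30: none
  a=31: (31, -26, 66), (31, 26, 66)  [2]
  a=32: none
  a=33: (33, -26, 62), (33, -4, 57), (33, 4, 57), (33, 26, 62)  [4]
  a=34..36: none
  a=37: (37, -22, 54), (37, 22, 54)  [2]
  a=38: (38, -34, 57), (38, 34, 57)  [2]
  a=39..40: none
  a=41: (41, -6, 46), (41, 6, 46)  [2]
  a=42: none
  a=43: (43, -24, 47), (43, 24, 47)  [2]
  a=44..50: none
Total reduced forms: 1 + 1 + 2 + 2 + 2 + 2 + 2 + 2 + 2 + 2 + 2 + 2 + 4 + 2 + 2 + 2 + 2 = 34
h = 34

34


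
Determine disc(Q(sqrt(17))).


For K = Q(sqrt(d)) with d squarefree: disc(K) = d if d = 1 mod 4, and disc(K) = 4d if d = 2 or 3 mod 4.
Here d = 17, and d mod 4 = 1.
d = 1 mod 4 (O_K = Z[(1+sqrt(d))/2]), so disc(K) = d = 17

17


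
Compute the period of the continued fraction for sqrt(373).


Run the CF algorithm for sqrt(373).
a_0 = floor(sqrt(373)) = 19; set m_0=0, q_0=1.
Recurrence: m' = q*a - m,  q' = (d - m'^2)/q,  a' = floor((a_0 + m')/q').
  step 1: m=19, q=12, a=3
  step 2: m=17, q=7, a=5
  step 3: m=18, q=7, a=5
  step 4: m=17, q=12, a=3
  step 5: m=19, q=1, a=38
a_5 = 2*a_0 = 38, so the period closes here.
sqrt(373) = [19; 3, 5, 5, 3, 38]
Period length = 5

5


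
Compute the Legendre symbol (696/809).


p = 809 is prime, so compute (696/809) with the reciprocity algorithm (Jacobi-symbol steps: pull out 2s via (2/n), flip via reciprocity, reduce):
  pull out 2: (2/809) = +1  (since 809 mod 8 = 1)
  pull out 2: (2/809) = +1  (since 809 mod 8 = 1)
  pull out 2: (2/809) = +1  (since 809 mod 8 = 1)
  reciprocity: (87/809) -> +(809/87)
  reduce: (26/87)
  pull out 2: (2/87) = +1  (since 87 mod 8 = 7)
  reciprocity: (13/87) -> +(87/13)
  reduce: (9/13)
  reciprocity: (9/13) -> +(13/9)
  reduce: (4/9)
  pull out 2: (2/9) = +1  (since 9 mod 8 = 1)
  pull out 2: (2/9) = +1  (since 9 mod 8 = 1)
  (1/9) = 1
Product of signs = 1
(696/809) = 1

1


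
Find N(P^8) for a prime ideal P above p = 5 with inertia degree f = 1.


N(P^a) = p^(a*f)
= 5^(8*1)
= 5^8
= 390625

390625


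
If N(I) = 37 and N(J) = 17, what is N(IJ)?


N(IJ) = N(I) * N(J)
= 37 * 17
= 629

629


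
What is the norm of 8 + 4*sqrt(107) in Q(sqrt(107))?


N(a + b*sqrt(d)) = a^2 - d*b^2
= (8)^2 - (107)*(4)^2
= 64 - 1712
= -1648

-1648


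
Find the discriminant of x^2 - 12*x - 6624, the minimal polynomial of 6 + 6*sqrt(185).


The element 6 + 6*sqrt(185) has minimal polynomial:
x^2 - 12*x - 6624
Discriminant = (-12)^2 - 4*(-6624)
= 144 + 26496
= 26640

26640


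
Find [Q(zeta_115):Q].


The degree equals Euler's totient phi(115).
115 = 5 * 23
phi(115) = 88

88


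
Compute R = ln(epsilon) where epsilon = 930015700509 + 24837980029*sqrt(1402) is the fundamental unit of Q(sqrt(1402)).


epsilon = 930015700509 + 24837980029*sqrt(1402)
= 1.8600e+12
R = ln(1.8600e+12)
= 28.2516

28.2516


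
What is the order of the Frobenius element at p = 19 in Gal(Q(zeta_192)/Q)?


The Frobenius at p in Gal(Q(zeta_n)/Q) = (Z/nZ)* is the class of p, so its order is ord_192(19), the smallest k >= 1 with 19^k = 1 mod 192.
n = 192 = 2^6 * 3, phi(192) = 64; the order divides phi(n).
Divisors of 64: 1, 2, 4, 8, 16, 32, 64
Repeated squaring mod 192: 19^1 = 19, 19^2 = 169, 19^4 = 145, 19^8 = 97, 19^16 = 1, 19^32 = 1, 19^64 = 1
Test divisors in increasing order:
  k=1: 19^1 = 19 mod 192
  k=2: 19^2 = 169 mod 192
  k=4: 19^4 = 145 mod 192
  k=8: 19^8 = 97 mod 192
  k=16: 19^16 = 1 mod 192  <- first divisor giving 1
Order = 16

16


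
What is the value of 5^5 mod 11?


p = 11 is prime and the exponent is (p-1)/2 = 5, so by Euler's criterion 5^5 = (5/11) = +1 or -1 mod 11.
Compute by square-and-multiply:
  5 = 4 + 1 (binary 101)
  Repeated squaring mod 11: 5^1 = 5, 5^2 = 3, 5^4 = 9
  5^5 = 5^4 * 5^1 = 9 * 5 mod 11
    9 * 5 = 45 = 1 mod 11
  5^5 = 1 mod 11
Result 1: 5 is a quadratic residue mod 11.
5^5 mod 11 = 1

1


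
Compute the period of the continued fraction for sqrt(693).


Run the CF algorithm for sqrt(693).
a_0 = floor(sqrt(693)) = 26; set m_0=0, q_0=1.
Recurrence: m' = q*a - m,  q' = (d - m'^2)/q,  a' = floor((a_0 + m')/q').
  step 1: m=26, q=17, a=3
  step 2: m=25, q=4, a=12
  step 3: m=23, q=41, a=1
  step 4: m=18, q=9, a=4
  step 5: m=18, q=41, a=1
  step 6: m=23, q=4, a=12
  step 7: m=25, q=17, a=3
  step 8: m=26, q=1, a=52
a_8 = 2*a_0 = 52, so the period closes here.
sqrt(693) = [26; 3, 12, 1, 4, 1, 12, 3, 52]
Period length = 8

8


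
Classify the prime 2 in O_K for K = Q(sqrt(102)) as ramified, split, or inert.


K = Q(sqrt(102)). Since d mod 4 = 2, disc(K) = 408.
Check p | disc: 408 mod 2 = 0.
p divides disc, so p ramifies: (p) = P^2 with e=2, f=1, g=1.
Therefore p is ramified.

ramified


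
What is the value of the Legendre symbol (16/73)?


p = 73 is prime, so compute (16/73) with the reciprocity algorithm (Jacobi-symbol steps: pull out 2s via (2/n), flip via reciprocity, reduce):
  pull out 2: (2/73) = +1  (since 73 mod 8 = 1)
  pull out 2: (2/73) = +1  (since 73 mod 8 = 1)
  pull out 2: (2/73) = +1  (since 73 mod 8 = 1)
  pull out 2: (2/73) = +1  (since 73 mod 8 = 1)
  (1/73) = 1
Product of signs = 1
(16/73) = 1

1


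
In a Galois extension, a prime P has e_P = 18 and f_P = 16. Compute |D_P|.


|D_P| = e * f
= 18 * 16
= 288

288


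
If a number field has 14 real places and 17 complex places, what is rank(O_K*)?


By Dirichlet's unit theorem:
rank = r1 + r2 - 1
= 14 + 17 - 1
= 30

30


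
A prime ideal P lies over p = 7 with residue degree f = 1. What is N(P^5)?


N(P^a) = p^(a*f)
= 7^(5*1)
= 7^5
= 16807

16807


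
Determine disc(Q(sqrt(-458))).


For K = Q(sqrt(d)) with d squarefree: disc(K) = d if d = 1 mod 4, and disc(K) = 4d if d = 2 or 3 mod 4.
Here d = -458, and d mod 4 = 2.
d = 2 mod 4, not 1 (O_K = Z[sqrt(d)]), so disc(K) = 4d = 4 * (-458) = -1832

-1832


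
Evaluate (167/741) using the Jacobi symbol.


Compute (167/741) via quadratic reciprocity:
  reciprocity: (167/741) -> +(741/167)
  reduce: (73/167)
  reciprocity: (73/167) -> +(167/73)
  reduce: (21/73)
  reciprocity: (21/73) -> +(73/21)
  reduce: (10/21)
  pull out 2: (2/21) = -1  (since 21 mod 8 = 5)
  reciprocity: (5/21) -> +(21/5)
  reduce: (1/5)
  (1/5) = 1
Product of signs = -1

-1


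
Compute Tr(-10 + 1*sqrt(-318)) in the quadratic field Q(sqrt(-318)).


Tr(a + b*sqrt(d)) = (a + b*sqrt(d)) + (a - b*sqrt(d)) = 2a
= 2 * (-10)
= -20

-20


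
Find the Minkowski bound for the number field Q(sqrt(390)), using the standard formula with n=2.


d = 390, d mod 4 = 2, so disc(K) = 4d = 1560; |disc(K)| = 1560
Real quadratic field, so n = 2, s = r2 = 0, r1 = 2
M = (n!/n^n) * (4/pi)^s * sqrt(|disc(K)|) = (2!/2^2) * (4/pi)^0 * sqrt(1560)
= 0.5 * 1.000000 * 39.496835
= 19.7484

19.7484


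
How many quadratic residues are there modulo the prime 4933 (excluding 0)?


For prime p, the number of non-zero quadratic residues is (p-1)/2.
= (4933-1)/2
= 2466

2466


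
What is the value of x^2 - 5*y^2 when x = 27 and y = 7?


x^2 - d*y^2
= 27^2 - 5*7^2
= 729 - 245
= 484

484


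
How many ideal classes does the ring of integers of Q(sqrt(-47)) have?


K = Q(sqrt(-47)). d mod 4 = 1, so D = disc(K) = d = -47
h(K) equals the number of primitive reduced positive-definite forms (a, b, c) = a*x^2 + b*x*y + c*y^2 with b^2 - 4ac = D,
where reduced means |b| <= a <= c, with b >= 0 whenever |b| = a or a = c, and primitive means gcd(a, b, c) = 1.
Reduced forces 3a^2 <= |D| = 47, so 1 <= a <= 3; b must have the parity of D, and c = (b^2 - D)/(4a) must be an integer >= a.
Enumerate a = 1..3, b in [-a, a]:
  a=1: (1, 1, 12)  [1]
  a=2: (2, -1, 6), (2, 1, 6)  [2]
  a=3: (3, -1, 4), (3, 1, 4)  [2]
Total reduced forms: 1 + 2 + 2 = 5
h = 5

5


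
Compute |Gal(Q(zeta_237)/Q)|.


|Gal(Q(zeta_237)/Q)| = phi(237)
= 156

156


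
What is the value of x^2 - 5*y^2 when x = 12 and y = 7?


x^2 - d*y^2
= 12^2 - 5*7^2
= 144 - 245
= -101

-101


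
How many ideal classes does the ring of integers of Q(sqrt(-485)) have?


K = Q(sqrt(-485)). d mod 4 = 3, so D = disc(K) = 4d = -1940
h(K) equals the number of primitive reduced positive-definite forms (a, b, c) = a*x^2 + b*x*y + c*y^2 with b^2 - 4ac = D,
where reduced means |b| <= a <= c, with b >= 0 whenever |b| = a or a = c, and primitive means gcd(a, b, c) = 1.
Reduced forces 3a^2 <= |D| = 1940, so 1 <= a <= 25; b must have the parity of D, and c = (b^2 - D)/(4a) must be an integer >= a.
Enumerate a = 1..25, b in [-a, a]:
  a=1: (1, 0, 485)  [1]
  a=2: (2, 2, 243)  [1]
  a=3: (3, -2, 162), (3, 2, 162)  [2]
  a=4: none
  a=5: (5, 0, 97)  [1]
  a=6: (6, -2, 81), (6, 2, 81)  [2]
  a=7..8: none
  a=9: (9, -2, 54), (9, 2, 54)  [2]
  a=10: (10, 10, 51)  [1]
  a=11..12: none
  a=13: (13, -6, 38), (13, 6, 38)  [2]
  a=14: none
  a=15: (15, -10, 34), (15, 10, 34)  [2]
  a=16: none
  a=17: (17, -10, 30), (17, 10, 30)  [2]
  a=18: (18, -2, 27), (18, 2, 27)  [2]
  a=19: (19, -6, 26), (19, 6, 26)  [2]
  a=20..25: none
Total reduced forms: 1 + 1 + 2 + 1 + 2 + 2 + 1 + 2 + 2 + 2 + 2 + 2 = 20
h = 20

20


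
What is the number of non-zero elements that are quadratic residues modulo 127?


For prime p, the number of non-zero quadratic residues is (p-1)/2.
= (127-1)/2
= 63

63


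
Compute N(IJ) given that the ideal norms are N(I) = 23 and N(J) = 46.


N(IJ) = N(I) * N(J)
= 23 * 46
= 1058

1058


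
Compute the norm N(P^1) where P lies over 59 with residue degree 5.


N(P^a) = p^(a*f)
= 59^(1*5)
= 59^5
= 714924299

714924299


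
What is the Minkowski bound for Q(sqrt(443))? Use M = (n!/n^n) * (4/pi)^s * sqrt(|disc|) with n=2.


d = 443, d mod 4 = 3, so disc(K) = 4d = 1772; |disc(K)| = 1772
Real quadratic field, so n = 2, s = r2 = 0, r1 = 2
M = (n!/n^n) * (4/pi)^s * sqrt(|disc(K)|) = (2!/2^2) * (4/pi)^0 * sqrt(1772)
= 0.5 * 1.000000 * 42.095130
= 21.0476

21.0476


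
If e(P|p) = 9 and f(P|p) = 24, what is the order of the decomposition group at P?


|D_P| = e * f
= 9 * 24
= 216

216


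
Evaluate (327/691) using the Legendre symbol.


p = 691 is prime, so compute (327/691) with the reciprocity algorithm (Jacobi-symbol steps: pull out 2s via (2/n), flip via reciprocity, reduce):
  reciprocity: (327/691) -> -(691/327)
  reduce: (37/327)
  reciprocity: (37/327) -> +(327/37)
  reduce: (31/37)
  reciprocity: (31/37) -> +(37/31)
  reduce: (6/31)
  pull out 2: (2/31) = +1  (since 31 mod 8 = 7)
  reciprocity: (3/31) -> -(31/3)
  reduce: (1/3)
  (1/3) = 1
Product of signs = 1
(327/691) = 1

1


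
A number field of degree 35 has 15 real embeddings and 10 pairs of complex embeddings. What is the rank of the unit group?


By Dirichlet's unit theorem:
rank = r1 + r2 - 1
= 15 + 10 - 1
= 24

24


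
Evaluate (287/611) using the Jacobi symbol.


Compute (287/611) via quadratic reciprocity:
  reciprocity: (287/611) -> -(611/287)
  reduce: (37/287)
  reciprocity: (37/287) -> +(287/37)
  reduce: (28/37)
  pull out 2: (2/37) = -1  (since 37 mod 8 = 5)
  pull out 2: (2/37) = -1  (since 37 mod 8 = 5)
  reciprocity: (7/37) -> +(37/7)
  reduce: (2/7)
  pull out 2: (2/7) = +1  (since 7 mod 8 = 7)
  (1/7) = 1
Product of signs = -1

-1


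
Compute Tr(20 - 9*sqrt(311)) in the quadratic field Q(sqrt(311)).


Tr(a + b*sqrt(d)) = (a + b*sqrt(d)) + (a - b*sqrt(d)) = 2a
= 2 * (20)
= 40

40


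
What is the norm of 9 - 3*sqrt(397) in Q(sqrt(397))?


N(a + b*sqrt(d)) = a^2 - d*b^2
= (9)^2 - (397)*(-3)^2
= 81 - 3573
= -3492

-3492


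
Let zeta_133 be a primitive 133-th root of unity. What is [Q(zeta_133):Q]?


The degree equals Euler's totient phi(133).
133 = 7 * 19
phi(133) = 108

108


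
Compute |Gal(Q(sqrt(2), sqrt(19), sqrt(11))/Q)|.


The 3 square roots of distinct primes are multiplicatively independent over Q,
so [K:Q] = 2^3 and Gal(K/Q) is isomorphic to (Z/2Z)^3.
|Gal| = 2^3 = 8

8


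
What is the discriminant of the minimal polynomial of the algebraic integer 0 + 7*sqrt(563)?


The element 0 + 7*sqrt(563) has minimal polynomial:
x^2 + 0*x - 27587
Discriminant = (0)^2 - 4*(-27587)
= 0 + 110348
= 110348

110348


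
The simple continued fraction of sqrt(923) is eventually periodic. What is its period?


Run the CF algorithm for sqrt(923).
a_0 = floor(sqrt(923)) = 30; set m_0=0, q_0=1.
Recurrence: m' = q*a - m,  q' = (d - m'^2)/q,  a' = floor((a_0 + m')/q').
  step 1: m=30, q=23, a=2
  step 2: m=16, q=29, a=1
  step 3: m=13, q=26, a=1
  step 4: m=13, q=29, a=1
  step 5: m=16, q=23, a=2
  step 6: m=30, q=1, a=60
a_6 = 2*a_0 = 60, so the period closes here.
sqrt(923) = [30; 2, 1, 1, 1, 2, 60]
Period length = 6

6


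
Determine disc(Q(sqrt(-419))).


For K = Q(sqrt(d)) with d squarefree: disc(K) = d if d = 1 mod 4, and disc(K) = 4d if d = 2 or 3 mod 4.
Here d = -419, and d mod 4 = 1.
d = 1 mod 4 (O_K = Z[(1+sqrt(d))/2]), so disc(K) = d = -419

-419


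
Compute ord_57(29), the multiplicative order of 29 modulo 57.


We want ord_57(29), the smallest k >= 1 with 29^k = 1 mod 57.
n = 57 = 3 * 19, phi(57) = 36; the order divides phi(n).
Divisors of 36: 1, 2, 3, 4, 6, 9, 12, 18, 36
Repeated squaring mod 57: 29^1 = 29, 29^2 = 43, 29^4 = 25, 29^8 = 55, 29^16 = 4, 29^32 = 16
Test divisors in increasing order:
  k=1: 29^1 = 29 mod 57
  k=2: 29^2 = 43 mod 57
  k=3: 29^3 = 43 * 29 = 50 mod 57
  k=4: 29^4 = 25 mod 57
  k=6: 29^6 = 25 * 43 = 49 mod 57
  k=9: 29^9 = 55 * 29 = 56 mod 57
  k=12: 29^12 = 55 * 25 = 7 mod 57
  k=18: 29^18 = 4 * 43 = 1 mod 57  <- first divisor giving 1
Order = 18

18


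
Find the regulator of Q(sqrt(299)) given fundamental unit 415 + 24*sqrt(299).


epsilon = 415 + 24*sqrt(299)
= 829.9988
R = ln(829.9988)
= 6.7214

6.7214


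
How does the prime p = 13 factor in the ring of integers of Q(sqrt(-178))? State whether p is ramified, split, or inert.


K = Q(sqrt(-178)). Since d mod 4 = 2, disc(K) = -712.
Check p | disc: -712 mod 13 = 3.
p does not divide disc. Compute Legendre symbol (d/p):
4^((13-1)/2) mod 13 = 1
(d/p) = 1, so p splits: (p) = P*P' with e=1, f=1, g=2.
Therefore p is split.

split


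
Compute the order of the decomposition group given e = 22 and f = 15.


|D_P| = e * f
= 22 * 15
= 330

330


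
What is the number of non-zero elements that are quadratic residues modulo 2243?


For prime p, the number of non-zero quadratic residues is (p-1)/2.
= (2243-1)/2
= 1121

1121


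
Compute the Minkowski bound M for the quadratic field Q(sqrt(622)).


d = 622, d mod 4 = 2, so disc(K) = 4d = 2488; |disc(K)| = 2488
Real quadratic field, so n = 2, s = r2 = 0, r1 = 2
M = (n!/n^n) * (4/pi)^s * sqrt(|disc(K)|) = (2!/2^2) * (4/pi)^0 * sqrt(2488)
= 0.5 * 1.000000 * 49.879856
= 24.9399

24.9399


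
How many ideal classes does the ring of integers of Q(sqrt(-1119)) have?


K = Q(sqrt(-1119)). d mod 4 = 1, so D = disc(K) = d = -1119
h(K) equals the number of primitive reduced positive-definite forms (a, b, c) = a*x^2 + b*x*y + c*y^2 with b^2 - 4ac = D,
where reduced means |b| <= a <= c, with b >= 0 whenever |b| = a or a = c, and primitive means gcd(a, b, c) = 1.
Reduced forces 3a^2 <= |D| = 1119, so 1 <= a <= 19; b must have the parity of D, and c = (b^2 - D)/(4a) must be an integer >= a.
Enumerate a = 1..19, b in [-a, a]:
  a=1: (1, 1, 280)  [1]
  a=2: (2, -1, 140), (2, 1, 140)  [2]
  a=3: (3, 3, 94)  [1]
  a=4: (4, -1, 70), (4, 1, 70)  [2]
  a=5: (5, -1, 56), (5, 1, 56)  [2]
  a=6: (6, -3, 47), (6, 3, 47)  [2]
  a=7: (7, -1, 40), (7, 1, 40)  [2]
  a=8: (8, -1, 35), (8, 1, 35)  [2]
  a=9: none
  a=10: (10, -9, 30), (10, -1, 28), (10, 1, 28), (10, 9, 30)  [4]
  a=11: (11, -5, 26), (11, 5, 26)  [2]
  a=12: (12, -9, 25), (12, 9, 25)  [2]
  a=13: (13, -5, 22), (13, 5, 22)  [2]
  a=14: (14, -13, 23), (14, -1, 20), (14, 1, 20), (14, 13, 23)  [4]
  a=15: (15, -9, 20), (15, 9, 20)  [2]
  a=16: (16, -15, 21), (16, 15, 21)  [2]
  a=17..19: none
Total reduced forms: 1 + 2 + 1 + 2 + 2 + 2 + 2 + 2 + 4 + 2 + 2 + 2 + 4 + 2 + 2 = 32
h = 32

32


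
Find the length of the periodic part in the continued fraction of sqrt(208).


Run the CF algorithm for sqrt(208).
a_0 = floor(sqrt(208)) = 14; set m_0=0, q_0=1.
Recurrence: m' = q*a - m,  q' = (d - m'^2)/q,  a' = floor((a_0 + m')/q').
  step 1: m=14, q=12, a=2
  step 2: m=10, q=9, a=2
  step 3: m=8, q=16, a=1
  step 4: m=8, q=9, a=2
  step 5: m=10, q=12, a=2
  step 6: m=14, q=1, a=28
a_6 = 2*a_0 = 28, so the period closes here.
sqrt(208) = [14; 2, 2, 1, 2, 2, 28]
Period length = 6

6


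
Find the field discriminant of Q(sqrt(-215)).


For K = Q(sqrt(d)) with d squarefree: disc(K) = d if d = 1 mod 4, and disc(K) = 4d if d = 2 or 3 mod 4.
Here d = -215, and d mod 4 = 1.
d = 1 mod 4 (O_K = Z[(1+sqrt(d))/2]), so disc(K) = d = -215

-215


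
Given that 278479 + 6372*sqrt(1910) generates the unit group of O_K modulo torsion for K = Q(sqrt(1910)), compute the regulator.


epsilon = 278479 + 6372*sqrt(1910)
= 556958.0000
R = ln(556958.0000)
= 13.2302

13.2302


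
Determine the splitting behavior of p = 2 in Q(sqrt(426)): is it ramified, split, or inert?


K = Q(sqrt(426)). Since d mod 4 = 2, disc(K) = 1704.
Check p | disc: 1704 mod 2 = 0.
p divides disc, so p ramifies: (p) = P^2 with e=2, f=1, g=1.
Therefore p is ramified.

ramified


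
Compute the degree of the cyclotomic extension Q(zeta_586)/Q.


The degree equals Euler's totient phi(586).
586 = 2 * 293
phi(586) = 292

292


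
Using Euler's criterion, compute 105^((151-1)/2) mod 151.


p = 151 is prime and the exponent is (p-1)/2 = 75, so by Euler's criterion 105^75 = (105/151) = +1 or -1 mod 151.
Compute by square-and-multiply:
  75 = 64 + 8 + 2 + 1 (binary 1001011)
  Repeated squaring mod 151: 105^1 = 105, 105^2 = 2, 105^4 = 4, 105^8 = 16, 105^16 = 105, 105^32 = 2, 105^64 = 4
  105^75 = 105^64 * 105^8 * 105^2 * 105^1 = 4 * 16 * 2 * 105 mod 151
    4 * 16 = 64 = 64 mod 151
    64 * 2 = 128 = 128 mod 151
    128 * 105 = 13440 = 1 mod 151
  105^75 = 1 mod 151
Result 1: 105 is a quadratic residue mod 151.
105^75 mod 151 = 1

1


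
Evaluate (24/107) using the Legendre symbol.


p = 107 is prime, so compute (24/107) with the reciprocity algorithm (Jacobi-symbol steps: pull out 2s via (2/n), flip via reciprocity, reduce):
  pull out 2: (2/107) = -1  (since 107 mod 8 = 3)
  pull out 2: (2/107) = -1  (since 107 mod 8 = 3)
  pull out 2: (2/107) = -1  (since 107 mod 8 = 3)
  reciprocity: (3/107) -> -(107/3)
  reduce: (2/3)
  pull out 2: (2/3) = -1  (since 3 mod 8 = 3)
  (1/3) = 1
Product of signs = -1
(24/107) = -1

-1


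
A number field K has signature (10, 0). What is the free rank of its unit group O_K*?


By Dirichlet's unit theorem:
rank = r1 + r2 - 1
= 10 + 0 - 1
= 9

9


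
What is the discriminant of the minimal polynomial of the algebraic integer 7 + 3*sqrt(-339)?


The element 7 + 3*sqrt(-339) has minimal polynomial:
x^2 - 14*x + 3100
Discriminant = (-14)^2 - 4*(3100)
= 196 - 12400
= -12204

-12204


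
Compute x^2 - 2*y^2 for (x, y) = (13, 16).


x^2 - d*y^2
= 13^2 - 2*16^2
= 169 - 512
= -343

-343


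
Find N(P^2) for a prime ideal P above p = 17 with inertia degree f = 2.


N(P^a) = p^(a*f)
= 17^(2*2)
= 17^4
= 83521

83521


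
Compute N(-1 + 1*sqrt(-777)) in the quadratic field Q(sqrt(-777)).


N(a + b*sqrt(d)) = a^2 - d*b^2
= (-1)^2 - (-777)*(1)^2
= 1 + 777
= 778

778


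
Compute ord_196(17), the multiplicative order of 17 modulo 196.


We want ord_196(17), the smallest k >= 1 with 17^k = 1 mod 196.
n = 196 = 2^2 * 7^2, phi(196) = 84; the order divides phi(n).
Divisors of 84: 1, 2, 3, 4, 6, 7, 12, 14, 21, 28, 42, 84
Repeated squaring mod 196: 17^1 = 17, 17^2 = 93, 17^4 = 25, 17^8 = 37, 17^16 = 193, 17^32 = 9, 17^64 = 81
Test divisors in increasing order:
  k=1: 17^1 = 17 mod 196
  k=2: 17^2 = 93 mod 196
  k=3: 17^3 = 93 * 17 = 13 mod 196
  k=4: 17^4 = 25 mod 196
  k=6: 17^6 = 25 * 93 = 169 mod 196
  k=7: 17^7 = 25 * 93 * 17 = 129 mod 196
  k=12: 17^12 = 37 * 25 = 141 mod 196
  k=14: 17^14 = 37 * 25 * 93 = 177 mod 196
  k=21: 17^21 = 193 * 25 * 17 = 97 mod 196
  k=28: 17^28 = 193 * 37 * 25 = 165 mod 196
  k=42: 17^42 = 9 * 37 * 93 = 1 mod 196  <- first divisor giving 1
Order = 42

42


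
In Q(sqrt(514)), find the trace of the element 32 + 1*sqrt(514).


Tr(a + b*sqrt(d)) = (a + b*sqrt(d)) + (a - b*sqrt(d)) = 2a
= 2 * (32)
= 64

64


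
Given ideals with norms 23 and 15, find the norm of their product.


N(IJ) = N(I) * N(J)
= 23 * 15
= 345

345


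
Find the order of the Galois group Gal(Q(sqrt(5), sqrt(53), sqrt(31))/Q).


The 3 square roots of distinct primes are multiplicatively independent over Q,
so [K:Q] = 2^3 and Gal(K/Q) is isomorphic to (Z/2Z)^3.
|Gal| = 2^3 = 8

8


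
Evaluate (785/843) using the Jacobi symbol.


Compute (785/843) via quadratic reciprocity:
  reciprocity: (785/843) -> +(843/785)
  reduce: (58/785)
  pull out 2: (2/785) = +1  (since 785 mod 8 = 1)
  reciprocity: (29/785) -> +(785/29)
  reduce: (2/29)
  pull out 2: (2/29) = -1  (since 29 mod 8 = 5)
  (1/29) = 1
Product of signs = -1

-1


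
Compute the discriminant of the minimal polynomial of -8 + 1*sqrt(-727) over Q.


The element -8 + 1*sqrt(-727) has minimal polynomial:
x^2 + 16*x + 791
Discriminant = (16)^2 - 4*(791)
= 256 - 3164
= -2908

-2908


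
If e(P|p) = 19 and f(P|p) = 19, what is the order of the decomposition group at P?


|D_P| = e * f
= 19 * 19
= 361

361


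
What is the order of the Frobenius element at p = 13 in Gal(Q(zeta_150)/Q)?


The Frobenius at p in Gal(Q(zeta_n)/Q) = (Z/nZ)* is the class of p, so its order is ord_150(13), the smallest k >= 1 with 13^k = 1 mod 150.
n = 150 = 2 * 3 * 5^2, phi(150) = 40; the order divides phi(n).
Divisors of 40: 1, 2, 4, 5, 8, 10, 20, 40
Repeated squaring mod 150: 13^1 = 13, 13^2 = 19, 13^4 = 61, 13^8 = 121, 13^16 = 91, 13^32 = 31
Test divisors in increasing order:
  k=1: 13^1 = 13 mod 150
  k=2: 13^2 = 19 mod 150
  k=4: 13^4 = 61 mod 150
  k=5: 13^5 = 61 * 13 = 43 mod 150
  k=8: 13^8 = 121 mod 150
  k=10: 13^10 = 121 * 19 = 49 mod 150
  k=20: 13^20 = 91 * 61 = 1 mod 150  <- first divisor giving 1
Order = 20

20


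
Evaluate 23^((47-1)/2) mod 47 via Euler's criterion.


p = 47 is prime and the exponent is (p-1)/2 = 23, so by Euler's criterion 23^23 = (23/47) = +1 or -1 mod 47.
Compute by square-and-multiply:
  23 = 16 + 4 + 2 + 1 (binary 10111)
  Repeated squaring mod 47: 23^1 = 23, 23^2 = 12, 23^4 = 3, 23^8 = 9, 23^16 = 34
  23^23 = 23^16 * 23^4 * 23^2 * 23^1 = 34 * 3 * 12 * 23 mod 47
    34 * 3 = 102 = 8 mod 47
    8 * 12 = 96 = 2 mod 47
    2 * 23 = 46 = 46 mod 47
  23^23 = 46 mod 47
Result 46 = p - 1 = -1 mod 47: 23 is a quadratic non-residue mod 47. As a residue in [0, p-1] the value is 46.
23^23 mod 47 = 46

46


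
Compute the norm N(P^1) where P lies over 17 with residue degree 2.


N(P^a) = p^(a*f)
= 17^(1*2)
= 17^2
= 289

289


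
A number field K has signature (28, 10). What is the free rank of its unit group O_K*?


By Dirichlet's unit theorem:
rank = r1 + r2 - 1
= 28 + 10 - 1
= 37

37


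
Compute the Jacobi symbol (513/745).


Compute (513/745) via quadratic reciprocity:
  reciprocity: (513/745) -> +(745/513)
  reduce: (232/513)
  pull out 2: (2/513) = +1  (since 513 mod 8 = 1)
  pull out 2: (2/513) = +1  (since 513 mod 8 = 1)
  pull out 2: (2/513) = +1  (since 513 mod 8 = 1)
  reciprocity: (29/513) -> +(513/29)
  reduce: (20/29)
  pull out 2: (2/29) = -1  (since 29 mod 8 = 5)
  pull out 2: (2/29) = -1  (since 29 mod 8 = 5)
  reciprocity: (5/29) -> +(29/5)
  reduce: (4/5)
  pull out 2: (2/5) = -1  (since 5 mod 8 = 5)
  pull out 2: (2/5) = -1  (since 5 mod 8 = 5)
  (1/5) = 1
Product of signs = 1

1


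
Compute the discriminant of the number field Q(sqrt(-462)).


For K = Q(sqrt(d)) with d squarefree: disc(K) = d if d = 1 mod 4, and disc(K) = 4d if d = 2 or 3 mod 4.
Here d = -462, and d mod 4 = 2.
d = 2 mod 4, not 1 (O_K = Z[sqrt(d)]), so disc(K) = 4d = 4 * (-462) = -1848

-1848


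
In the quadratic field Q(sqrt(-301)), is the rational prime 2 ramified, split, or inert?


K = Q(sqrt(-301)). Since d mod 4 = 3, disc(K) = -1204.
Check p | disc: -1204 mod 2 = 0.
p divides disc, so p ramifies: (p) = P^2 with e=2, f=1, g=1.
Therefore p is ramified.

ramified


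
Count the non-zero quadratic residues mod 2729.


For prime p, the number of non-zero quadratic residues is (p-1)/2.
= (2729-1)/2
= 1364

1364


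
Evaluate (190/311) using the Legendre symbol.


p = 311 is prime, so compute (190/311) with the reciprocity algorithm (Jacobi-symbol steps: pull out 2s via (2/n), flip via reciprocity, reduce):
  pull out 2: (2/311) = +1  (since 311 mod 8 = 7)
  reciprocity: (95/311) -> -(311/95)
  reduce: (26/95)
  pull out 2: (2/95) = +1  (since 95 mod 8 = 7)
  reciprocity: (13/95) -> +(95/13)
  reduce: (4/13)
  pull out 2: (2/13) = -1  (since 13 mod 8 = 5)
  pull out 2: (2/13) = -1  (since 13 mod 8 = 5)
  (1/13) = 1
Product of signs = -1
(190/311) = -1

-1


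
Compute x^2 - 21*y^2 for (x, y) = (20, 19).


x^2 - d*y^2
= 20^2 - 21*19^2
= 400 - 7581
= -7181

-7181


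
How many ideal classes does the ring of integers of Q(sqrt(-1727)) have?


K = Q(sqrt(-1727)). d mod 4 = 1, so D = disc(K) = d = -1727
h(K) equals the number of primitive reduced positive-definite forms (a, b, c) = a*x^2 + b*x*y + c*y^2 with b^2 - 4ac = D,
where reduced means |b| <= a <= c, with b >= 0 whenever |b| = a or a = c, and primitive means gcd(a, b, c) = 1.
Reduced forces 3a^2 <= |D| = 1727, so 1 <= a <= 23; b must have the parity of D, and c = (b^2 - D)/(4a) must be an integer >= a.
Enumerate a = 1..23, b in [-a, a]:
  a=1: (1, 1, 432)  [1]
  a=2: (2, -1, 216), (2, 1, 216)  [2]
  a=3: (3, -1, 144), (3, 1, 144)  [2]
  a=4: (4, -1, 108), (4, 1, 108)  [2]
  a=5: none
  a=6: (6, -5, 73), (6, -1, 72), (6, 1, 72), (6, 5, 73)  [4]
  a=7: (7, -3, 62), (7, 3, 62)  [2]
  a=8: (8, -1, 54), (8, 1, 54)  [2]
  a=9: (9, -1, 48), (9, 1, 48)  [2]
  a=10: none
  a=11: (11, 11, 42)  [1]
  a=12: (12, -7, 37), (12, -1, 36), (12, 1, 36), (12, 7, 37)  [4]
  a=13: none
  a=14: (14, -11, 33), (14, -3, 31), (14, 3, 31), (14, 11, 33)  [4]
  a=15: none
  a=16: (16, -1, 27), (16, 1, 27)  [2]
  a=17: none
  a=18: (18, -17, 28), (18, -1, 24), (18, 1, 24), (18, 17, 28)  [4]
  a=19..20: none
  a=21: (21, -17, 24), (21, -11, 22), (21, 11, 22), (21, 17, 24)  [4]
  a=22..23: none
Total reduced forms: 1 + 2 + 2 + 2 + 4 + 2 + 2 + 2 + 1 + 4 + 4 + 2 + 4 + 4 = 36
h = 36

36


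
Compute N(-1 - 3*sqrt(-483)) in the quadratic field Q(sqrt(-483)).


N(a + b*sqrt(d)) = a^2 - d*b^2
= (-1)^2 - (-483)*(-3)^2
= 1 + 4347
= 4348

4348


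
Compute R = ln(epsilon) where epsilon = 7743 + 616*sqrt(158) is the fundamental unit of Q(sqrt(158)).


epsilon = 7743 + 616*sqrt(158)
= 15485.9999
R = ln(15485.9999)
= 9.6477

9.6477


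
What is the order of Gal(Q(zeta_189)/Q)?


|Gal(Q(zeta_189)/Q)| = phi(189)
= 108

108


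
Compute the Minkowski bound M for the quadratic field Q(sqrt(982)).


d = 982, d mod 4 = 2, so disc(K) = 4d = 3928; |disc(K)| = 3928
Real quadratic field, so n = 2, s = r2 = 0, r1 = 2
M = (n!/n^n) * (4/pi)^s * sqrt(|disc(K)|) = (2!/2^2) * (4/pi)^0 * sqrt(3928)
= 0.5 * 1.000000 * 62.673758
= 31.3369

31.3369


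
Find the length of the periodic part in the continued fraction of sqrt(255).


Run the CF algorithm for sqrt(255).
a_0 = floor(sqrt(255)) = 15; set m_0=0, q_0=1.
Recurrence: m' = q*a - m,  q' = (d - m'^2)/q,  a' = floor((a_0 + m')/q').
  step 1: m=15, q=30, a=1
  step 2: m=15, q=1, a=30
a_2 = 2*a_0 = 30, so the period closes here.
sqrt(255) = [15; 1, 30]
Period length = 2

2


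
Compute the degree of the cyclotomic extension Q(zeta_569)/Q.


The degree equals Euler's totient phi(569).
569 = 569
phi(569) = 568

568


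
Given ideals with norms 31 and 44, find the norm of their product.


N(IJ) = N(I) * N(J)
= 31 * 44
= 1364

1364


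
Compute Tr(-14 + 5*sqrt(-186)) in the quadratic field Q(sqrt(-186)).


Tr(a + b*sqrt(d)) = (a + b*sqrt(d)) + (a - b*sqrt(d)) = 2a
= 2 * (-14)
= -28

-28


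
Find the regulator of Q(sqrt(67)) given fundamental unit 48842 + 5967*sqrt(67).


epsilon = 48842 + 5967*sqrt(67)
= 97684.0000
R = ln(97684.0000)
= 11.4895

11.4895


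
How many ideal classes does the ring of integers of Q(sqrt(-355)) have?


K = Q(sqrt(-355)). d mod 4 = 1, so D = disc(K) = d = -355
h(K) equals the number of primitive reduced positive-definite forms (a, b, c) = a*x^2 + b*x*y + c*y^2 with b^2 - 4ac = D,
where reduced means |b| <= a <= c, with b >= 0 whenever |b| = a or a = c, and primitive means gcd(a, b, c) = 1.
Reduced forces 3a^2 <= |D| = 355, so 1 <= a <= 10; b must have the parity of D, and c = (b^2 - D)/(4a) must be an integer >= a.
Enumerate a = 1..10, b in [-a, a]:
  a=1: (1, 1, 89)  [1]
  a=2..4: none
  a=5: (5, 5, 19)  [1]
  a=6: none
  a=7: (7, -3, 13), (7, 3, 13)  [2]
  a=8..10: none
Total reduced forms: 1 + 1 + 2 = 4
h = 4

4


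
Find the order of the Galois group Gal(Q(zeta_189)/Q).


|Gal(Q(zeta_189)/Q)| = phi(189)
= 108

108


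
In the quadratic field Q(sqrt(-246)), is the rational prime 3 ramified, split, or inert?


K = Q(sqrt(-246)). Since d mod 4 = 2, disc(K) = -984.
Check p | disc: -984 mod 3 = 0.
p divides disc, so p ramifies: (p) = P^2 with e=2, f=1, g=1.
Therefore p is ramified.

ramified


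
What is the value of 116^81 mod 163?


p = 163 is prime and the exponent is (p-1)/2 = 81, so by Euler's criterion 116^81 = (116/163) = +1 or -1 mod 163.
Compute by square-and-multiply:
  81 = 64 + 16 + 1 (binary 1010001)
  Repeated squaring mod 163: 116^1 = 116, 116^2 = 90, 116^4 = 113, 116^8 = 55, 116^16 = 91, 116^32 = 131, 116^64 = 46
  116^81 = 116^64 * 116^16 * 116^1 = 46 * 91 * 116 mod 163
    46 * 91 = 4186 = 111 mod 163
    111 * 116 = 12876 = 162 mod 163
  116^81 = 162 mod 163
Result 162 = p - 1 = -1 mod 163: 116 is a quadratic non-residue mod 163. As a residue in [0, p-1] the value is 162.
116^81 mod 163 = 162

162


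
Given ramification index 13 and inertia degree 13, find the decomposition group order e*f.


|D_P| = e * f
= 13 * 13
= 169

169


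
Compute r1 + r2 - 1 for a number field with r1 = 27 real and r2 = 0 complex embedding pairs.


By Dirichlet's unit theorem:
rank = r1 + r2 - 1
= 27 + 0 - 1
= 26

26
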